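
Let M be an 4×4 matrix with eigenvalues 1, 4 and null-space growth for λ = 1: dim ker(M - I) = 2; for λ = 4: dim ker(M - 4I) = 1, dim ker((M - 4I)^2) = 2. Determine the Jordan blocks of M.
Jordan blocks: (1, 1), (1, 1), (4, 2)

λ = 1: successive nullity increments [2] count blocks of size ≥ k; block sizes are [1, 1].
λ = 4: successive nullity increments [1, 1] count blocks of size ≥ k; block sizes are [2].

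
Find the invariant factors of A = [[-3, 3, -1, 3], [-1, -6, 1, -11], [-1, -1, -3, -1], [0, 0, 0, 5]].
(x - 5)(x + 4)^3

The Jordan structure of A has elementary divisors (x + 4)^3, (x - 5). Arranging the block sizes at each eigenvalue in decreasing order and taking row products gives the invariant factors.

Invariant factors (smallest first, each dividing the next): (x - 5)(x + 4)^3.

Check: the last factor (x - 5)(x + 4)^3 is the minimal polynomial, and the product (x - 5)(x + 4)^3 is the characteristic polynomial.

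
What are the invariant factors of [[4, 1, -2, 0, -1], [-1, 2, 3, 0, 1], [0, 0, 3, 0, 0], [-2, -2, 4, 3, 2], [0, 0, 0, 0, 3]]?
x - 3, x - 3, (x - 3)^3

The Jordan structure of A has elementary divisors (x - 3)^3, (x - 3), (x - 3). Arranging the block sizes at each eigenvalue in decreasing order and taking row products gives the invariant factors.

Invariant factors (smallest first, each dividing the next): x - 3, x - 3, (x - 3)^3.

Check: the last factor (x - 3)^3 is the minimal polynomial, and the product (x - 3)^5 is the characteristic polynomial.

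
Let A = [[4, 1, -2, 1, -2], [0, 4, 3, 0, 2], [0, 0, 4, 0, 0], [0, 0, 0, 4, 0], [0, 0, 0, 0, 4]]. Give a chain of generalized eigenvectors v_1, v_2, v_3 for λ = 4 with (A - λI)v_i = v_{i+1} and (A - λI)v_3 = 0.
We seek v_1 ∈ ker((A - 4I)^3) \ ker((A - 4I)^2), then set v_{i+1} = (A - 4I) v_i.

One such chain is v_1 = [[0, 0, 1, 0, -1]]^T, v_2 = [[0, 1, 0, 0, 0]]^T, v_3 = [[1, 0, 0, 0, 0]]^T. Check: (A - 4I) v_3 = [[0, 0, 0, 0, 0]]^T = 0.

v_1 = [[0, 0, 1, 0, -1]]^T, v_2 = [[0, 1, 0, 0, 0]]^T, v_3 = [[1, 0, 0, 0, 0]]^T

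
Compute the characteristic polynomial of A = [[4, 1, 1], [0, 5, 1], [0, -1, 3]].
xI - A = [[x - 4, -1, -1], [0, x - 5, -1], [0, 1, x - 3]].

Expanding det(xI - A) along the first row:
det(xI - A) = + (x - 4)·det([[x - 5, -1], [1, x - 3]]) - (-1)·det([[0, -1], [0, x - 3]]) + (-1)·det([[0, x - 5], [0, 1]]).

Evaluating gives χ_A(x) = x^3 - 12x^2 + 48x - 64 = (x - 4)^3.

χ_A(x) = (x - 4)^3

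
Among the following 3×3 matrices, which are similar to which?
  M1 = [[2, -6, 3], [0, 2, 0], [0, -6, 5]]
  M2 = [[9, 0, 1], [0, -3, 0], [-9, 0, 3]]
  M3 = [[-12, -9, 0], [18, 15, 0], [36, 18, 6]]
Characteristic polynomials: χ_{M1} = (x - 5)(x - 2)^2, χ_{M2} = (x - 6)^2(x + 3), χ_{M3} = (x - 6)^2(x + 3).

{M1}: invariant factors x - 2, (x - 5)(x - 2).

{M2}: invariant factors (x - 6)^2(x + 3).

{M3}: invariant factors x - 6, (x - 6)(x + 3).

Matrices are similar if and only if their invariant-factor lists agree; the partition into similarity classes is {M1}, {M2}, {M3}.

3 classes: {M1}, {M2}, {M3}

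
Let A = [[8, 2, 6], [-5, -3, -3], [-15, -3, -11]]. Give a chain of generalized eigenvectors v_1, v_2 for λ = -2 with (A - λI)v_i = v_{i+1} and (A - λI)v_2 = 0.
v_1 = [[-2, -1, 4]]^T, v_2 = [[2, -1, -3]]^T

We seek v_1 ∈ ker((A + 2I)^2) \ ker(A + 2I), then set v_{i+1} = (A + 2I) v_i.

One such chain is v_1 = [[-2, -1, 4]]^T, v_2 = [[2, -1, -3]]^T. Check: (A + 2I) v_2 = [[0, 0, 0]]^T = 0.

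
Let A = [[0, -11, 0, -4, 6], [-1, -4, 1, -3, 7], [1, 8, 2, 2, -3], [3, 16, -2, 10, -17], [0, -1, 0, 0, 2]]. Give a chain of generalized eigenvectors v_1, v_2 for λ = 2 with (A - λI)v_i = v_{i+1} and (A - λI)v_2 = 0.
v_1 = [[4, 0, -3, 0, 1]]^T, v_2 = [[-2, 0, 1, 1, 0]]^T

We seek v_1 ∈ ker((A - 2I)^2) \ ker(A - 2I), then set v_{i+1} = (A - 2I) v_i.

One such chain is v_1 = [[4, 0, -3, 0, 1]]^T, v_2 = [[-2, 0, 1, 1, 0]]^T. Check: (A - 2I) v_2 = [[0, 0, 0, 0, 0]]^T = 0.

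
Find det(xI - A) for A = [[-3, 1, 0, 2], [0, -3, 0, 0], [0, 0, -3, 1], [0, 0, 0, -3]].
χ_A(x) = (x + 3)^4

xI - A = [[x + 3, -1, 0, -2], [0, x + 3, 0, 0], [0, 0, x + 3, -1], [0, 0, 0, x + 3]].

Expanding det(xI - A) along the first row:
det(xI - A) = + (x + 3)·det([[x + 3, 0, 0], [0, x + 3, -1], [0, 0, x + 3]]) - (-1)·det([[0, 0, 0], [0, x + 3, -1], [0, 0, x + 3]]) + (0)·det([[0, x + 3, 0], [0, 0, -1], [0, 0, x + 3]]) - (-2)·det([[0, x + 3, 0], [0, 0, x + 3], [0, 0, 0]]).

Evaluating gives χ_A(x) = x^4 + 12x^3 + 54x^2 + 108x + 81 = (x + 3)^4.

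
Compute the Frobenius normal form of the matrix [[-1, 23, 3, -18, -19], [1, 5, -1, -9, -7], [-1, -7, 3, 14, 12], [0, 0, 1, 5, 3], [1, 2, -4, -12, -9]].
The invariant factors of A (the non-unit diagonal entries of the Smith normal form of xI - A over ℚ[x]) are (x + 1)(x^2 - 2x + 5)^2, each dividing the next. The characteristic polynomial is their product, (x + 1)(x^2 - 2x + 5)^2.

The rational canonical form is the block-diagonal matrix of companion matrices C(f_i):
R = [[0, 0, 0, 0, -25], [1, 0, 0, 0, -5], [0, 1, 0, 0, 6], [0, 0, 1, 0, -10], [0, 0, 0, 1, 3]].

Note the characteristic polynomial does not split into linear factors over ℚ, so A has no Jordan form over ℚ; the rational canonical form exists over any field.

R = [[0, 0, 0, 0, -25], [1, 0, 0, 0, -5], [0, 1, 0, 0, 6], [0, 0, 1, 0, -10], [0, 0, 0, 1, 3]]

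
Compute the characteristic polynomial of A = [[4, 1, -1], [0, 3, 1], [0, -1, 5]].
xI - A = [[x - 4, -1, 1], [0, x - 3, -1], [0, 1, x - 5]].

Expanding det(xI - A) along the first row:
det(xI - A) = + (x - 4)·det([[x - 3, -1], [1, x - 5]]) - (-1)·det([[0, -1], [0, x - 5]]) + (1)·det([[0, x - 3], [0, 1]]).

Evaluating gives χ_A(x) = x^3 - 12x^2 + 48x - 64 = (x - 4)^3.

χ_A(x) = (x - 4)^3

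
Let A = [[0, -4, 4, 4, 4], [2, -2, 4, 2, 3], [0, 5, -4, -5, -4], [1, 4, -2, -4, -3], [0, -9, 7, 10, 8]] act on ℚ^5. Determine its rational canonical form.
R = [[0, 0, 0, 0, 4], [1, 0, 0, 0, 6], [0, 1, 0, 0, 0], [0, 0, 1, 0, -3], [0, 0, 0, 1, -2]]

The invariant factors of A (the non-unit diagonal entries of the Smith normal form of xI - A over ℚ[x]) are (x + 1)^2(x^3 + 2x - 4), each dividing the next. The characteristic polynomial is their product, (x + 1)^2(x^3 + 2x - 4).

The rational canonical form is the block-diagonal matrix of companion matrices C(f_i):
R = [[0, 0, 0, 0, 4], [1, 0, 0, 0, 6], [0, 1, 0, 0, 0], [0, 0, 1, 0, -3], [0, 0, 0, 1, -2]].

Note the characteristic polynomial does not split into linear factors over ℚ, so A has no Jordan form over ℚ; the rational canonical form exists over any field.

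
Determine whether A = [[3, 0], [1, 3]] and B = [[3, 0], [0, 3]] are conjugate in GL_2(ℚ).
No.

Both have characteristic polynomial (x - 3)^2, but the minimal polynomial of A is (x - 3)^2 while the minimal polynomial of B is x - 3. The minimal polynomial is a similarity invariant, so A and B are not similar.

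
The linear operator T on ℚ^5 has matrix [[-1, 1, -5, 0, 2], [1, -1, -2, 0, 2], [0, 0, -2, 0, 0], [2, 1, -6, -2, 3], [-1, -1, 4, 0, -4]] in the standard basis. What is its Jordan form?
J = [[-2, 1, 0, 0, 0], [0, -2, 1, 0, 0], [0, 0, -2, 0, 0], [0, 0, 0, -2, 1], [0, 0, 0, 0, -2]]

The characteristic polynomial is det(xI - A) = (x + 2)^5, so the eigenvalues are -2 (algebraic multiplicity 5).

For λ = -2: rank(A + 2I) = 3, rank((A + 2I)^2) = 1, rank((A + 2I)^3) = 0. The eigenspace has dimension 5 - 3 = 2, so there are 2 Jordan blocks; the rank sequence gives block sizes [3, 2].

Assembling the blocks gives the Jordan form J above.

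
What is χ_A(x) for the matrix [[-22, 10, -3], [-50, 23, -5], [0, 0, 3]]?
χ_A(x) = (x - 3)^2(x + 2)

xI - A = [[x + 22, -10, 3], [50, x - 23, 5], [0, 0, x - 3]].

Expanding det(xI - A) along the first row:
det(xI - A) = + (x + 22)·det([[x - 23, 5], [0, x - 3]]) - (-10)·det([[50, 5], [0, x - 3]]) + (3)·det([[50, x - 23], [0, 0]]).

Evaluating gives χ_A(x) = x^3 - 4x^2 - 3x + 18 = (x - 3)^2(x + 2).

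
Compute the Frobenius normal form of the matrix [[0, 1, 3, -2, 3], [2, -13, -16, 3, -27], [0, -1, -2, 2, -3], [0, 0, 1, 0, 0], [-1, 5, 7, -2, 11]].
R = [[0, 0, 0, 0, 0], [1, 0, 0, 0, 0], [0, 1, 0, 0, 0], [0, 0, 1, 0, 0], [0, 0, 0, 1, -4]]

The invariant factors of A (the non-unit diagonal entries of the Smith normal form of xI - A over ℚ[x]) are x^4(x + 4), each dividing the next. The characteristic polynomial is their product, x^4(x + 4).

The rational canonical form is the block-diagonal matrix of companion matrices C(f_i):
R = [[0, 0, 0, 0, 0], [1, 0, 0, 0, 0], [0, 1, 0, 0, 0], [0, 0, 1, 0, 0], [0, 0, 0, 1, -4]].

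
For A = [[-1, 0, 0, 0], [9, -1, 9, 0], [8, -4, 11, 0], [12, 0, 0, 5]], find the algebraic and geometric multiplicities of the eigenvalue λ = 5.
The characteristic polynomial is (x - 5)^3(x + 1), so the factor x - 5 appears with exponent 3: the algebraic multiplicity is 3.

rank(A - 5I) = 2, so the eigenspace has dimension 4 - 2 = 2: the geometric multiplicity is 2.

Since 2 < 3, A is not diagonalizable.

algebraic multiplicity 3, geometric multiplicity 2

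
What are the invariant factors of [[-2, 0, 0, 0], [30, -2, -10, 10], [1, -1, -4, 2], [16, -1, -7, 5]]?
The Jordan structure of A has elementary divisors (x + 2)^2, (x + 2), (x - 3). Arranging the block sizes at each eigenvalue in decreasing order and taking row products gives the invariant factors.

Invariant factors (smallest first, each dividing the next): x + 2, (x - 3)(x + 2)^2.

Check: the last factor (x - 3)(x + 2)^2 is the minimal polynomial, and the product (x - 3)(x + 2)^3 is the characteristic polynomial.

x + 2, (x - 3)(x + 2)^2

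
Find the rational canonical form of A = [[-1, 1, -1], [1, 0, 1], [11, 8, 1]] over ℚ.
The invariant factors of A (the non-unit diagonal entries of the Smith normal form of xI - A over ℚ[x]) are (x - 2)(x^2 + 2x + 5), each dividing the next. The characteristic polynomial is their product, (x - 2)(x^2 + 2x + 5).

The rational canonical form is the block-diagonal matrix of companion matrices C(f_i):
R = [[0, 0, 10], [1, 0, -1], [0, 1, 0]].

Note the characteristic polynomial does not split into linear factors over ℚ, so A has no Jordan form over ℚ; the rational canonical form exists over any field.

R = [[0, 0, 10], [1, 0, -1], [0, 1, 0]]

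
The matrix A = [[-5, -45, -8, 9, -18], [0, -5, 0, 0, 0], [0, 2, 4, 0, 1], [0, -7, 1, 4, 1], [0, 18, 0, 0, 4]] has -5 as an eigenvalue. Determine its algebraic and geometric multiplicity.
algebraic multiplicity 2, geometric multiplicity 2

The characteristic polynomial is (x - 4)^3(x + 5)^2, so the factor x + 5 appears with exponent 2: the algebraic multiplicity is 2.

rank(A + 5I) = 3, so the eigenspace has dimension 5 - 3 = 2: the geometric multiplicity is 2.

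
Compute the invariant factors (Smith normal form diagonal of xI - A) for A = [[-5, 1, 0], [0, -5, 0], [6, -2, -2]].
The Jordan structure of A has elementary divisors (x + 5)^2, (x + 2). Arranging the block sizes at each eigenvalue in decreasing order and taking row products gives the invariant factors.

Invariant factors (smallest first, each dividing the next): (x + 2)(x + 5)^2.

Check: the last factor (x + 2)(x + 5)^2 is the minimal polynomial, and the product (x + 2)(x + 5)^2 is the characteristic polynomial.

(x + 2)(x + 5)^2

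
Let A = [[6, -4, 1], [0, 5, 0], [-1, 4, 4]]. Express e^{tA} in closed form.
A has Jordan form J = [[5, 1, 0], [0, 5, 0], [0, 0, 5]] with A = PJP^{-1}, so e^{tA} = P e^{tJ} P^{-1}.

For a Jordan block J_k(λ), e^{tJ_k(λ)} = e^{λt} · (I + tN + t^2 N^2/2! + ... + t^{k-1} N^{k-1}/(k-1)!) where N is the nilpotent superdiagonal part.

Assembling the blocks and conjugating back gives the entries of e^{tA} as shown above.

e^{tA} = [[(t + 1)*e^{5*t}, -4*t*e^{5*t}, t*e^{5*t}], [0, e^{5*t}, 0], [-t*e^{5*t}, 4*t*e^{5*t}, (1 - t)*e^{5*t}]]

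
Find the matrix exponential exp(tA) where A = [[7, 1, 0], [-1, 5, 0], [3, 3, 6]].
e^{tA} = [[(t + 1)*e^{6*t}, t*e^{6*t}, 0], [-t*e^{6*t}, (1 - t)*e^{6*t}, 0], [3*t*e^{6*t}, 3*t*e^{6*t}, e^{6*t}]]

A has Jordan form J = [[6, 1, 0], [0, 6, 0], [0, 0, 6]] with A = PJP^{-1}, so e^{tA} = P e^{tJ} P^{-1}.

For a Jordan block J_k(λ), e^{tJ_k(λ)} = e^{λt} · (I + tN + t^2 N^2/2! + ... + t^{k-1} N^{k-1}/(k-1)!) where N is the nilpotent superdiagonal part.

Assembling the blocks and conjugating back gives the entries of e^{tA} as shown above.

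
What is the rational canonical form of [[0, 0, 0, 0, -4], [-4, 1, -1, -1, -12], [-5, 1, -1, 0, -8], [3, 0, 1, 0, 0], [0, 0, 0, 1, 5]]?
The invariant factors of A (the non-unit diagonal entries of the Smith normal form of xI - A over ℚ[x]) are (x - 4)(x - 1)(x^3 - 4x + 1), each dividing the next. The characteristic polynomial is their product, (x - 4)(x - 1)(x^3 - 4x + 1).

The rational canonical form is the block-diagonal matrix of companion matrices C(f_i):
R = [[0, 0, 0, 0, -4], [1, 0, 0, 0, 21], [0, 1, 0, 0, -21], [0, 0, 1, 0, 0], [0, 0, 0, 1, 5]].

Note the characteristic polynomial does not split into linear factors over ℚ, so A has no Jordan form over ℚ; the rational canonical form exists over any field.

R = [[0, 0, 0, 0, -4], [1, 0, 0, 0, 21], [0, 1, 0, 0, -21], [0, 0, 1, 0, 0], [0, 0, 0, 1, 5]]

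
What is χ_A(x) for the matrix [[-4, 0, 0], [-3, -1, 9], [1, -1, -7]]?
xI - A = [[x + 4, 0, 0], [3, x + 1, -9], [-1, 1, x + 7]].

Expanding det(xI - A) along the first row:
det(xI - A) = + (x + 4)·det([[x + 1, -9], [1, x + 7]]) - (0)·det([[3, -9], [-1, x + 7]]) + (0)·det([[3, x + 1], [-1, 1]]).

Evaluating gives χ_A(x) = x^3 + 12x^2 + 48x + 64 = (x + 4)^3.

χ_A(x) = (x + 4)^3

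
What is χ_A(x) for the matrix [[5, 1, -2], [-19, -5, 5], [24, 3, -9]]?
xI - A = [[x - 5, -1, 2], [19, x + 5, -5], [-24, -3, x + 9]].

Expanding det(xI - A) along the first row:
det(xI - A) = + (x - 5)·det([[x + 5, -5], [-3, x + 9]]) - (-1)·det([[19, -5], [-24, x + 9]]) + (2)·det([[19, x + 5], [-24, -3]]).

Evaluating gives χ_A(x) = x^3 + 9x^2 + 27x + 27 = (x + 3)^3.

χ_A(x) = (x + 3)^3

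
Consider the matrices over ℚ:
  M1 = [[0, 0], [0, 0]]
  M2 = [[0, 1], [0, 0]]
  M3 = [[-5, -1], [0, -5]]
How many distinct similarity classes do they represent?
3 classes: {M1}, {M2}, {M3}

Characteristic polynomials: χ_{M1} = x^2, χ_{M2} = x^2, χ_{M3} = (x + 5)^2.

{M1}: invariant factors x, x.

{M2}: invariant factors x^2.

{M3}: invariant factors (x + 5)^2.

Matrices are similar if and only if their invariant-factor lists agree; the partition into similarity classes is {M1}, {M2}, {M3}.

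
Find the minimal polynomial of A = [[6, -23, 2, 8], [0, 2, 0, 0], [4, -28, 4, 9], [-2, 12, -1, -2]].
The characteristic polynomial factors as (x - 3)^2(x - 2)^2. The minimal polynomial is ∏(x - λ)^{k_λ} where k_λ is the size of the largest Jordan block at λ.

For λ = 2: rank(A - 2I) = 3, and the largest Jordan block has size 2 (the smallest k with rank((A - 2I)^k) = rank((A - 2I)^(k+1))).
For λ = 3: rank(A - 3I) = 3, and the largest Jordan block has size 2 (the smallest k with rank((A - 3I)^k) = rank((A - 3I)^(k+1))).

So m_A(x) = (x - 3)^2(x - 2)^2.

m_A(x) = (x - 3)^2(x - 2)^2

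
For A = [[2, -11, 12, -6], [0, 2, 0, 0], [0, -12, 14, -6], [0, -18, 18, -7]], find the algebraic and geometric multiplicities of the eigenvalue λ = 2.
The characteristic polynomial is (x - 5)(x - 2)^3, so the factor x - 2 appears with exponent 3: the algebraic multiplicity is 3.

rank(A - 2I) = 2, so the eigenspace has dimension 4 - 2 = 2: the geometric multiplicity is 2.

Since 2 < 3, A is not diagonalizable.

algebraic multiplicity 3, geometric multiplicity 2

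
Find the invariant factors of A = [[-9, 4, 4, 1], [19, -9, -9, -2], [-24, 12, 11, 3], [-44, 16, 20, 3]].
(x + 1)^2, (x + 1)^2

The Jordan structure of A has elementary divisors (x + 1)^2, (x + 1)^2. Arranging the block sizes at each eigenvalue in decreasing order and taking row products gives the invariant factors.

Invariant factors (smallest first, each dividing the next): (x + 1)^2, (x + 1)^2.

Check: the last factor (x + 1)^2 is the minimal polynomial, and the product (x + 1)^4 is the characteristic polynomial.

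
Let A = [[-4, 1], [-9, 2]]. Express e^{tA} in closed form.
e^{tA} = [[(1 - 3*t)*e^{-t}, t*e^{-t}], [-9*t*e^{-t}, (3*t + 1)*e^{-t}]]

A has Jordan form J = [[-1, 1], [0, -1]] with A = PJP^{-1}, so e^{tA} = P e^{tJ} P^{-1}.

For a Jordan block J_k(λ), e^{tJ_k(λ)} = e^{λt} · (I + tN + t^2 N^2/2! + ... + t^{k-1} N^{k-1}/(k-1)!) where N is the nilpotent superdiagonal part.

Assembling the blocks and conjugating back gives the entries of e^{tA} as shown above.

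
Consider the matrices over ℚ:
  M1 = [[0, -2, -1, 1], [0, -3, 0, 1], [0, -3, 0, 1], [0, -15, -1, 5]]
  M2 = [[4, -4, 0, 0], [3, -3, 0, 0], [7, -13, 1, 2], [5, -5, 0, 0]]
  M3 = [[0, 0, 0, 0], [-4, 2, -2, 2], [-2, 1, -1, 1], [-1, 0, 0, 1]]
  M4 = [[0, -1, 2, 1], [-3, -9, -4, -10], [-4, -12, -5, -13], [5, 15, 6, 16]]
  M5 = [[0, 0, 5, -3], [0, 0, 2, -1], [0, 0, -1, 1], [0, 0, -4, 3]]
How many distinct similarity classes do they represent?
2 classes: {M1, M4}, {M2, M3, M5}

Characteristic polynomials: χ_{M1} = x^2(x - 1)^2, χ_{M2} = x^2(x - 1)^2, χ_{M3} = x^2(x - 1)^2, χ_{M4} = x^2(x - 1)^2, χ_{M5} = x^2(x - 1)^2.

{M1, M4}: invariant factors x^2(x - 1)^2.

{M2, M3, M5}: invariant factors x, x(x - 1)^2.

Matrices are similar if and only if their invariant-factor lists agree; the partition into similarity classes is {M1, M4}, {M2, M3, M5}.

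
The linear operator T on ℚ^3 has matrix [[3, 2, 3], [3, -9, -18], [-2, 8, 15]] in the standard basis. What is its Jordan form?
J = [[3, 1, 0], [0, 3, 1], [0, 0, 3]]

The characteristic polynomial is det(xI - A) = (x - 3)^3, so the eigenvalues are 3 (algebraic multiplicity 3).

For λ = 3: rank(A - 3I) = 2, rank((A - 3I)^2) = 1, rank((A - 3I)^3) = 0. The eigenspace has dimension 3 - 2 = 1, so there is 1 Jordan block; the rank sequence gives block sizes [3].

Assembling the blocks gives the Jordan form J above.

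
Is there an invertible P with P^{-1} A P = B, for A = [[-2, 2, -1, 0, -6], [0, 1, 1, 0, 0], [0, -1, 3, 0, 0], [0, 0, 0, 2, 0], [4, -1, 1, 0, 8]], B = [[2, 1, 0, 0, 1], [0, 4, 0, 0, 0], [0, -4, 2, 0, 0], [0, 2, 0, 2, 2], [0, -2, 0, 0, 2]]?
No.

Both have characteristic polynomial (x - 4)(x - 2)^4, but the minimal polynomial of A is (x - 4)(x - 2)^3 while the minimal polynomial of B is (x - 4)(x - 2)^2. The minimal polynomial is a similarity invariant, so A and B are not similar.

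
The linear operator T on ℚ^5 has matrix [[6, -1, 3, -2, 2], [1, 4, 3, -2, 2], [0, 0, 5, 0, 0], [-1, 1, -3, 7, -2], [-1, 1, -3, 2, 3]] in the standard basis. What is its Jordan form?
J = [[5, 1, 0, 0, 0], [0, 5, 0, 0, 0], [0, 0, 5, 0, 0], [0, 0, 0, 5, 0], [0, 0, 0, 0, 5]]

The characteristic polynomial is det(xI - A) = (x - 5)^5, so the eigenvalues are 5 (algebraic multiplicity 5).

For λ = 5: rank(A - 5I) = 1, rank((A - 5I)^2) = 0. The eigenspace has dimension 5 - 1 = 4, so there are 4 Jordan blocks; the rank sequence gives block sizes [2, 1, 1, 1].

Assembling the blocks gives the Jordan form J above.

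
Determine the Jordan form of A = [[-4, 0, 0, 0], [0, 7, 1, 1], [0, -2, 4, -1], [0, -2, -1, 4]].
The characteristic polynomial is det(xI - A) = (x - 5)^3(x + 4), so the eigenvalues are -4 (algebraic multiplicity 1), 5 (algebraic multiplicity 3).

For λ = -4: algebraic multiplicity 1 gives one 1×1 block.

For λ = 5: rank(A - 5I) = 2, rank((A - 5I)^2) = 1. The eigenspace has dimension 4 - 2 = 2, so there are 2 Jordan blocks; the rank sequence gives block sizes [2, 1].

Assembling the blocks gives the Jordan form J above.

J = [[-4, 0, 0, 0], [0, 5, 1, 0], [0, 0, 5, 0], [0, 0, 0, 5]]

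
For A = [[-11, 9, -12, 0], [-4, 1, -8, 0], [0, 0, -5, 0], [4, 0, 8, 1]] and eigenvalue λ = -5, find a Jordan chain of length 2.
v_1 = [[0, 1, 1, -1]]^T, v_2 = [[-3, -2, 0, 2]]^T

We seek v_1 ∈ ker((A + 5I)^2) \ ker(A + 5I), then set v_{i+1} = (A + 5I) v_i.

One such chain is v_1 = [[0, 1, 1, -1]]^T, v_2 = [[-3, -2, 0, 2]]^T. Check: (A + 5I) v_2 = [[0, 0, 0, 0]]^T = 0.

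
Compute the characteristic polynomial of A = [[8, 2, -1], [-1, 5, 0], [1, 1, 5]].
χ_A(x) = (x - 6)^3

xI - A = [[x - 8, -2, 1], [1, x - 5, 0], [-1, -1, x - 5]].

Expanding det(xI - A) along the first row:
det(xI - A) = + (x - 8)·det([[x - 5, 0], [-1, x - 5]]) - (-2)·det([[1, 0], [-1, x - 5]]) + (1)·det([[1, x - 5], [-1, -1]]).

Evaluating gives χ_A(x) = x^3 - 18x^2 + 108x - 216 = (x - 6)^3.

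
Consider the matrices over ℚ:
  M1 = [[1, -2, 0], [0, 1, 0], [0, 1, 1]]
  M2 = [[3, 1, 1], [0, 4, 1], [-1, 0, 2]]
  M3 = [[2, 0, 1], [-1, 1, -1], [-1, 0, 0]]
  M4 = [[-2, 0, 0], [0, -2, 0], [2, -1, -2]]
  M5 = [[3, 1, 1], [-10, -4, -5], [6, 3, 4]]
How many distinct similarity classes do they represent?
Characteristic polynomials: χ_{M1} = (x - 1)^3, χ_{M2} = (x - 3)^3, χ_{M3} = (x - 1)^3, χ_{M4} = (x + 2)^3, χ_{M5} = (x - 1)^3.

{M1, M3, M5}: invariant factors x - 1, (x - 1)^2.

{M2}: invariant factors (x - 3)^3.

{M4}: invariant factors x + 2, (x + 2)^2.

Matrices are similar if and only if their invariant-factor lists agree; the partition into similarity classes is {M1, M3, M5}, {M2}, {M4}.

3 classes: {M1, M3, M5}, {M2}, {M4}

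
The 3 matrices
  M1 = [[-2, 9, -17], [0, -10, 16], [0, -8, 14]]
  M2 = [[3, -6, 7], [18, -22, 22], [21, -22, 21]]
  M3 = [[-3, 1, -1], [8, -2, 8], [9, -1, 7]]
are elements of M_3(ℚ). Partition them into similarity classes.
1 class: {M1, M2, M3}

Characteristic polynomials: χ_{M1} = (x - 6)(x + 2)^2, χ_{M2} = (x - 6)(x + 2)^2, χ_{M3} = (x - 6)(x + 2)^2.

{M1, M2, M3}: invariant factors (x - 6)(x + 2)^2.

Matrices are similar if and only if their invariant-factor lists agree; the partition into similarity classes is {M1, M2, M3}.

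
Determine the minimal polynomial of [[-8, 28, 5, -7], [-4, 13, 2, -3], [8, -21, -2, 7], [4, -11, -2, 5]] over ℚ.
The characteristic polynomial factors as (x - 2)^4. The minimal polynomial is ∏(x - λ)^{k_λ} where k_λ is the size of the largest Jordan block at λ.

For λ = 2: rank(A - 2I) = 2, and the largest Jordan block has size 2 (the smallest k with rank((A - 2I)^k) = rank((A - 2I)^(k+1))).

So m_A(x) = (x - 2)^2.

m_A(x) = (x - 2)^2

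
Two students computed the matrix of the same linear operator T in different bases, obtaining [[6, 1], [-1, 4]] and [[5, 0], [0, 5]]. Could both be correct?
Both have characteristic polynomial (x - 5)^2, but the minimal polynomial of A is (x - 5)^2 while the minimal polynomial of B is x - 5. The minimal polynomial is a similarity invariant, so A and B are not similar.

No.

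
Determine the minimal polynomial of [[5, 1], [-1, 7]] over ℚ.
The characteristic polynomial factors as (x - 6)^2. The minimal polynomial is ∏(x - λ)^{k_λ} where k_λ is the size of the largest Jordan block at λ.

For λ = 6: rank(A - 6I) = 1, and the largest Jordan block has size 2 (the smallest k with rank((A - 6I)^k) = rank((A - 6I)^(k+1))).

So m_A(x) = (x - 6)^2.

m_A(x) = (x - 6)^2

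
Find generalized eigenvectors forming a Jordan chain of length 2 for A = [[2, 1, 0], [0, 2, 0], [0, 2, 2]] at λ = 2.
v_1 = [[0, 1, 0]]^T, v_2 = [[1, 0, 2]]^T

We seek v_1 ∈ ker((A - 2I)^2) \ ker(A - 2I), then set v_{i+1} = (A - 2I) v_i.

One such chain is v_1 = [[0, 1, 0]]^T, v_2 = [[1, 0, 2]]^T. Check: (A - 2I) v_2 = [[0, 0, 0]]^T = 0.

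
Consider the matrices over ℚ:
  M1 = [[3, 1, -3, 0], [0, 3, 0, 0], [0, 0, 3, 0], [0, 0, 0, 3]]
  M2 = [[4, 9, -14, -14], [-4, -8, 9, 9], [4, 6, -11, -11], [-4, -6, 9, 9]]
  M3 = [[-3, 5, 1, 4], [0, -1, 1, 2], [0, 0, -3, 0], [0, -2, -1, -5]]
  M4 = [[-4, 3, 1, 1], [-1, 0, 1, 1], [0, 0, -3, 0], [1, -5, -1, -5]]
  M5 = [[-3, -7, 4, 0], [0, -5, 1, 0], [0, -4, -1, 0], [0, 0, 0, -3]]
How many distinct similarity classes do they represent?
Characteristic polynomials: χ_{M1} = (x - 3)^4, χ_{M2} = x(x + 2)^3, χ_{M3} = (x + 3)^4, χ_{M4} = (x + 3)^4, χ_{M5} = (x + 3)^4.

{M1}: invariant factors x - 3, x - 3, (x - 3)^2.

{M2}: invariant factors x(x + 2)^3.

{M3, M4, M5}: invariant factors x + 3, (x + 3)^3.

Matrices are similar if and only if their invariant-factor lists agree; the partition into similarity classes is {M1}, {M2}, {M3, M4, M5}.

3 classes: {M1}, {M2}, {M3, M4, M5}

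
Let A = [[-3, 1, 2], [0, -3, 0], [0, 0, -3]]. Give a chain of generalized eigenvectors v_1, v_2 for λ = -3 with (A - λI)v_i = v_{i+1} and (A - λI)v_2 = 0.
v_1 = [[7, 3, -1]]^T, v_2 = [[1, 0, 0]]^T

We seek v_1 ∈ ker((A + 3I)^2) \ ker(A + 3I), then set v_{i+1} = (A + 3I) v_i.

One such chain is v_1 = [[7, 3, -1]]^T, v_2 = [[1, 0, 0]]^T. Check: (A + 3I) v_2 = [[0, 0, 0]]^T = 0.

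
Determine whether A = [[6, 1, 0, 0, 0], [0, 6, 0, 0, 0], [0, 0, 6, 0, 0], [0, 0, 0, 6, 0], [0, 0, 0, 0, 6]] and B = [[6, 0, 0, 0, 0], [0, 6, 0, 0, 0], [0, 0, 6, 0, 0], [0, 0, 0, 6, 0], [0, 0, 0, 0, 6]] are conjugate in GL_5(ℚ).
Both have characteristic polynomial (x - 6)^5, but the minimal polynomial of A is (x - 6)^2 while the minimal polynomial of B is x - 6. The minimal polynomial is a similarity invariant, so A and B are not similar.

No.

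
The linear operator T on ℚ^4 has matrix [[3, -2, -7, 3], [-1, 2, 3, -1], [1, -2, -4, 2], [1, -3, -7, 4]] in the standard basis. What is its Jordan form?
J = [[1, 1, 0, 0], [0, 1, 1, 0], [0, 0, 1, 0], [0, 0, 0, 2]]

The characteristic polynomial is det(xI - A) = (x - 2)(x - 1)^3, so the eigenvalues are 1 (algebraic multiplicity 3), 2 (algebraic multiplicity 1).

For λ = 1: rank(A - I) = 3, rank((A - I)^2) = 2, rank((A - I)^3) = 1. The eigenspace has dimension 4 - 3 = 1, so there is 1 Jordan block; the rank sequence gives block sizes [3].

For λ = 2: algebraic multiplicity 1 gives one 1×1 block.

Assembling the blocks gives the Jordan form J above.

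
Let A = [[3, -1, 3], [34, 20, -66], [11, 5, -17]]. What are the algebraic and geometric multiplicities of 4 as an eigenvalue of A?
The characteristic polynomial is (x - 4)^2(x + 2), so the factor x - 4 appears with exponent 2: the algebraic multiplicity is 2.

rank(A - 4I) = 2, so the eigenspace has dimension 3 - 2 = 1: the geometric multiplicity is 1.

Since 1 < 2, A is not diagonalizable.

algebraic multiplicity 2, geometric multiplicity 1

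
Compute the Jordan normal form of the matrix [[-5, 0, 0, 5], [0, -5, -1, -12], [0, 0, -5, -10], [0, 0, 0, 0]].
J = [[-5, 1, 0, 0], [0, -5, 0, 0], [0, 0, -5, 0], [0, 0, 0, 0]]

The characteristic polynomial is det(xI - A) = x(x + 5)^3, so the eigenvalues are -5 (algebraic multiplicity 3), 0 (algebraic multiplicity 1).

For λ = -5: rank(A + 5I) = 2, rank((A + 5I)^2) = 1. The eigenspace has dimension 4 - 2 = 2, so there are 2 Jordan blocks; the rank sequence gives block sizes [2, 1].

For λ = 0: algebraic multiplicity 1 gives one 1×1 block.

Assembling the blocks gives the Jordan form J above.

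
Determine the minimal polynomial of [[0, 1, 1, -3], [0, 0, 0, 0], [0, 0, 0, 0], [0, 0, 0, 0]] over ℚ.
m_A(x) = x^2

The characteristic polynomial factors as x^4. The minimal polynomial is ∏(x - λ)^{k_λ} where k_λ is the size of the largest Jordan block at λ.

For λ = 0: rank(A) = 1, and the largest Jordan block has size 2 (the smallest k with rank(A^k) = rank(A^(k+1))).

So m_A(x) = x^2.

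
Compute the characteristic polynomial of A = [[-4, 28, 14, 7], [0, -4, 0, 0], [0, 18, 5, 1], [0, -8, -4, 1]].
χ_A(x) = (x - 3)^2(x + 4)^2

xI - A = [[x + 4, -28, -14, -7], [0, x + 4, 0, 0], [0, -18, x - 5, -1], [0, 8, 4, x - 1]].

Expanding det(xI - A) along the first row:
det(xI - A) = + (x + 4)·det([[x + 4, 0, 0], [-18, x - 5, -1], [8, 4, x - 1]]) - (-28)·det([[0, 0, 0], [0, x - 5, -1], [0, 4, x - 1]]) + (-14)·det([[0, x + 4, 0], [0, -18, -1], [0, 8, x - 1]]) - (-7)·det([[0, x + 4, 0], [0, -18, x - 5], [0, 8, 4]]).

Evaluating gives χ_A(x) = x^4 + 2x^3 - 23x^2 - 24x + 144 = (x - 3)^2(x + 4)^2.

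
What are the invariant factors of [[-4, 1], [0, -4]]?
The Jordan structure of A has elementary divisors (x + 4)^2. Arranging the block sizes at each eigenvalue in decreasing order and taking row products gives the invariant factors.

Invariant factors (smallest first, each dividing the next): (x + 4)^2.

Check: the last factor (x + 4)^2 is the minimal polynomial, and the product (x + 4)^2 is the characteristic polynomial.

(x + 4)^2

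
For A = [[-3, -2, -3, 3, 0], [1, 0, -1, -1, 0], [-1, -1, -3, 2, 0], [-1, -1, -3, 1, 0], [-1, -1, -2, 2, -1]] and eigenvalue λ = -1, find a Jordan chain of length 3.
We seek v_1 ∈ ker((A + I)^3) \ ker((A + I)^2), then set v_{i+1} = (A + I) v_i.

One such chain is v_1 = [[5, -1, 1, 3, 3]]^T, v_2 = [[-2, 0, 0, -1, 0]]^T, v_3 = [[1, -1, 0, 0, 0]]^T. Check: (A + I) v_3 = [[0, 0, 0, 0, 0]]^T = 0.

v_1 = [[5, -1, 1, 3, 3]]^T, v_2 = [[-2, 0, 0, -1, 0]]^T, v_3 = [[1, -1, 0, 0, 0]]^T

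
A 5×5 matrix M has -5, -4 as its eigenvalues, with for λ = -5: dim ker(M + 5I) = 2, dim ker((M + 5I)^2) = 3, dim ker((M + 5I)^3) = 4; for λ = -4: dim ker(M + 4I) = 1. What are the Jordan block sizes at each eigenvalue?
λ = -5: successive nullity increments [2, 1, 1] count blocks of size ≥ k; block sizes are [3, 1].
λ = -4: successive nullity increments [1] count blocks of size ≥ k; block sizes are [1].

Jordan blocks: (-5, 3), (-5, 1), (-4, 1)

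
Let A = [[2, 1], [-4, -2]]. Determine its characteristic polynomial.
xI - A = [[x - 2, -1], [4, x + 2]].

Expanding det(xI - A) along the first row:
det(xI - A) = + (x - 2)·det([[x + 2]]) - (-1)·det([[4]]).

Evaluating gives χ_A(x) = x^2.

χ_A(x) = x^2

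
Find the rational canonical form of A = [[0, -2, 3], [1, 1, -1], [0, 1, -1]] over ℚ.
The invariant factors of A (the non-unit diagonal entries of the Smith normal form of xI - A over ℚ[x]) are x^3 + 2x - 1, each dividing the next. The characteristic polynomial is their product, x^3 + 2x - 1.

The rational canonical form is the block-diagonal matrix of companion matrices C(f_i):
R = [[0, 0, 1], [1, 0, -2], [0, 1, 0]].

Note the characteristic polynomial does not split into linear factors over ℚ, so A has no Jordan form over ℚ; the rational canonical form exists over any field.

R = [[0, 0, 1], [1, 0, -2], [0, 1, 0]]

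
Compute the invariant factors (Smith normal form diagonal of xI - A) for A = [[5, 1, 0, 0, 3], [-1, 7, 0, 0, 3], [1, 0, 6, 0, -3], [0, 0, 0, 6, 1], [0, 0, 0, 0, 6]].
The Jordan structure of A has elementary divisors (x - 6)^3, (x - 6)^2. Arranging the block sizes at each eigenvalue in decreasing order and taking row products gives the invariant factors.

Invariant factors (smallest first, each dividing the next): (x - 6)^2, (x - 6)^3.

Check: the last factor (x - 6)^3 is the minimal polynomial, and the product (x - 6)^5 is the characteristic polynomial.

(x - 6)^2, (x - 6)^3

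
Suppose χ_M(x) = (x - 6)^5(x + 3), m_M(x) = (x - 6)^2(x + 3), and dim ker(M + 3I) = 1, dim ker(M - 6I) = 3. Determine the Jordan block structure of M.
λ = -3: algebraic multiplicity 1 (exponent in χ_M), largest block size 1 (exponent in m_M), 1 block (geometric multiplicity). This forces block sizes [1].
λ = 6: algebraic multiplicity 5 (exponent in χ_M), largest block size 2 (exponent in m_M), 3 blocks (geometric multiplicity). These force block sizes [2, 2, 1].

Jordan blocks: (-3, 1), (6, 2), (6, 2), (6, 1)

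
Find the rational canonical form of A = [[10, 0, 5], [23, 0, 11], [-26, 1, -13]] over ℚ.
The invariant factors of A (the non-unit diagonal entries of the Smith normal form of xI - A over ℚ[x]) are (x + 5)(x^2 - 2x - 1), each dividing the next. The characteristic polynomial is their product, (x + 5)(x^2 - 2x - 1).

The rational canonical form is the block-diagonal matrix of companion matrices C(f_i):
R = [[0, 0, 5], [1, 0, 11], [0, 1, -3]].

Note the characteristic polynomial does not split into linear factors over ℚ, so A has no Jordan form over ℚ; the rational canonical form exists over any field.

R = [[0, 0, 5], [1, 0, 11], [0, 1, -3]]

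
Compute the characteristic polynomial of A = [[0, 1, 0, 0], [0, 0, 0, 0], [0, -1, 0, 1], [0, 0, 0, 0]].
xI - A = [[x, -1, 0, 0], [0, x, 0, 0], [0, 1, x, -1], [0, 0, 0, x]].

Expanding det(xI - A) along the first row:
det(xI - A) = + (x)·det([[x, 0, 0], [1, x, -1], [0, 0, x]]) - (-1)·det([[0, 0, 0], [0, x, -1], [0, 0, x]]) + (0)·det([[0, x, 0], [0, 1, -1], [0, 0, x]]) - (0)·det([[0, x, 0], [0, 1, x], [0, 0, 0]]).

Evaluating gives χ_A(x) = x^4.

χ_A(x) = x^4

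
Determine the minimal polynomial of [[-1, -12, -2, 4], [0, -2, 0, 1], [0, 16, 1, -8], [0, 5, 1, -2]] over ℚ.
The characteristic polynomial factors as (x + 1)^4. The minimal polynomial is ∏(x - λ)^{k_λ} where k_λ is the size of the largest Jordan block at λ.

For λ = -1: rank(A + I) = 2, and the largest Jordan block has size 3 (the smallest k with rank((A + I)^k) = rank((A + I)^(k+1))).

So m_A(x) = (x + 1)^3.

m_A(x) = (x + 1)^3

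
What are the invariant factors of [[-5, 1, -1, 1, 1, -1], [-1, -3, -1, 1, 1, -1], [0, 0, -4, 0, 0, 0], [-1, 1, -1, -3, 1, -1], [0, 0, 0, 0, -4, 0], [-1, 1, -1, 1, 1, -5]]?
x + 4, x + 4, x + 4, x + 4, (x + 4)^2

The Jordan structure of A has elementary divisors (x + 4)^2, (x + 4), (x + 4), (x + 4), (x + 4). Arranging the block sizes at each eigenvalue in decreasing order and taking row products gives the invariant factors.

Invariant factors (smallest first, each dividing the next): x + 4, x + 4, x + 4, x + 4, (x + 4)^2.

Check: the last factor (x + 4)^2 is the minimal polynomial, and the product (x + 4)^6 is the characteristic polynomial.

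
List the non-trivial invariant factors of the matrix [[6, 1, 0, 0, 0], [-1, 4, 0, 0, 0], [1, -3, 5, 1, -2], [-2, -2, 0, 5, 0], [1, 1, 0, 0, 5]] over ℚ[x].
x - 5, (x - 5)^2, (x - 5)^2

The Jordan structure of A has elementary divisors (x - 5)^2, (x - 5)^2, (x - 5). Arranging the block sizes at each eigenvalue in decreasing order and taking row products gives the invariant factors.

Invariant factors (smallest first, each dividing the next): x - 5, (x - 5)^2, (x - 5)^2.

Check: the last factor (x - 5)^2 is the minimal polynomial, and the product (x - 5)^5 is the characteristic polynomial.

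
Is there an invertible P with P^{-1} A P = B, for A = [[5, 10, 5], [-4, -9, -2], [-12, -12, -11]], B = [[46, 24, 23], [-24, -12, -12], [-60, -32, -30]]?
No.

trace(A) = -15 but trace(B) = 4. The trace is a similarity invariant, so A and B are not similar.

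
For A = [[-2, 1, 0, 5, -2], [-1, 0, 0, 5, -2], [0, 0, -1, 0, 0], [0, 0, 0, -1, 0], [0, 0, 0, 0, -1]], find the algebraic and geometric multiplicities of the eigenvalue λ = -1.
algebraic multiplicity 5, geometric multiplicity 4

The characteristic polynomial is (x + 1)^5, so the factor x + 1 appears with exponent 5: the algebraic multiplicity is 5.

rank(A + I) = 1, so the eigenspace has dimension 5 - 1 = 4: the geometric multiplicity is 4.

Since 4 < 5, A is not diagonalizable.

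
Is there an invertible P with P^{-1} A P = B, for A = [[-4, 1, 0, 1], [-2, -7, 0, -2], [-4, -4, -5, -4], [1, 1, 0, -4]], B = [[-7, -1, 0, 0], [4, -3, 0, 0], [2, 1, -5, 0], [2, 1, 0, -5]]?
Two matrices over a field are similar if and only if they have the same invariant factors.

Both A and B have characteristic polynomial (x + 5)^4 and minimal polynomial (x + 5)^2. Computing further, both have invariant factors x + 5, x + 5, (x + 5)^2. Hence A and B are similar.

Yes.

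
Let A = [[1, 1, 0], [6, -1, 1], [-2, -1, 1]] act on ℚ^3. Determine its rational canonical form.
R = [[0, 0, -8], [1, 0, 6], [0, 1, 1]]

The invariant factors of A (the non-unit diagonal entries of the Smith normal form of xI - A over ℚ[x]) are (x - 2)(x^2 + x - 4), each dividing the next. The characteristic polynomial is their product, (x - 2)(x^2 + x - 4).

The rational canonical form is the block-diagonal matrix of companion matrices C(f_i):
R = [[0, 0, -8], [1, 0, 6], [0, 1, 1]].

Note the characteristic polynomial does not split into linear factors over ℚ, so A has no Jordan form over ℚ; the rational canonical form exists over any field.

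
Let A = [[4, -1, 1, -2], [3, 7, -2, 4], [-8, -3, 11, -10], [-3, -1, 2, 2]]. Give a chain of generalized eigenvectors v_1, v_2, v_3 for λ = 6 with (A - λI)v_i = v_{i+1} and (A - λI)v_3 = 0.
v_1 = [[0, 1, 1, 0]]^T, v_2 = [[0, -1, 2, 1]]^T, v_3 = [[1, -1, 3, 1]]^T

We seek v_1 ∈ ker((A - 6I)^3) \ ker((A - 6I)^2), then set v_{i+1} = (A - 6I) v_i.

One such chain is v_1 = [[0, 1, 1, 0]]^T, v_2 = [[0, -1, 2, 1]]^T, v_3 = [[1, -1, 3, 1]]^T. Check: (A - 6I) v_3 = [[0, 0, 0, 0]]^T = 0.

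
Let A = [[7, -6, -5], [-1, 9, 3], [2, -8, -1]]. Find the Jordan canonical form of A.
The characteristic polynomial is det(xI - A) = (x - 5)^3, so the eigenvalues are 5 (algebraic multiplicity 3).

For λ = 5: rank(A - 5I) = 2, rank((A - 5I)^2) = 1, rank((A - 5I)^3) = 0. The eigenspace has dimension 3 - 2 = 1, so there is 1 Jordan block; the rank sequence gives block sizes [3].

Assembling the blocks gives the Jordan form J above.

J = [[5, 1, 0], [0, 5, 1], [0, 0, 5]]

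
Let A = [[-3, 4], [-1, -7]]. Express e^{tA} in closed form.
A has Jordan form J = [[-5, 1], [0, -5]] with A = PJP^{-1}, so e^{tA} = P e^{tJ} P^{-1}.

For a Jordan block J_k(λ), e^{tJ_k(λ)} = e^{λt} · (I + tN + t^2 N^2/2! + ... + t^{k-1} N^{k-1}/(k-1)!) where N is the nilpotent superdiagonal part.

Assembling the blocks and conjugating back gives the entries of e^{tA} as shown above.

e^{tA} = [[(2*t + 1)*e^{-5*t}, 4*t*e^{-5*t}], [-t*e^{-5*t}, (1 - 2*t)*e^{-5*t}]]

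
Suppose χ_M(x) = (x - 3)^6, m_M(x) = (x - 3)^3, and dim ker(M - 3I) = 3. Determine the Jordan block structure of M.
Jordan blocks: (3, 3), (3, 2), (3, 1)

λ = 3: algebraic multiplicity 6 (exponent in χ_M), largest block size 3 (exponent in m_M), 3 blocks (geometric multiplicity). These force block sizes [3, 2, 1].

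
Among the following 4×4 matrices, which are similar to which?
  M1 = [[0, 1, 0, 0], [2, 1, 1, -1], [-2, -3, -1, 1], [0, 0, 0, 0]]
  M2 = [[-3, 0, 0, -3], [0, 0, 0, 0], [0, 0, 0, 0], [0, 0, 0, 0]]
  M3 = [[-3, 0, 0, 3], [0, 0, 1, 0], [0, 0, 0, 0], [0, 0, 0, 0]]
Characteristic polynomials: χ_{M1} = x^4, χ_{M2} = x^3(x + 3), χ_{M3} = x^3(x + 3).

{M1}: invariant factors x, x^3.

{M2}: invariant factors x, x, x(x + 3).

{M3}: invariant factors x, x^2(x + 3).

Matrices are similar if and only if their invariant-factor lists agree; the partition into similarity classes is {M1}, {M2}, {M3}.

3 classes: {M1}, {M2}, {M3}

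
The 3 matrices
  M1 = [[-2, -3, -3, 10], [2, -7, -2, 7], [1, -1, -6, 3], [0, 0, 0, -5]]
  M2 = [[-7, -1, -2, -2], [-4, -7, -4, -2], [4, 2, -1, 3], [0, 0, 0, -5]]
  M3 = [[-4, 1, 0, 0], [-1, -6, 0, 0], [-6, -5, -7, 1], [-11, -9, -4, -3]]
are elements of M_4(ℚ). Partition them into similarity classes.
Characteristic polynomials: χ_{M1} = (x + 5)^4, χ_{M2} = (x + 5)^4, χ_{M3} = (x + 5)^4.

{M1, M2, M3}: invariant factors (x + 5)^2, (x + 5)^2.

Matrices are similar if and only if their invariant-factor lists agree; the partition into similarity classes is {M1, M2, M3}.

1 class: {M1, M2, M3}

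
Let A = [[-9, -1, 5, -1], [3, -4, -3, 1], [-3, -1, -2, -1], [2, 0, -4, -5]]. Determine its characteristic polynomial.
χ_A(x) = (x + 5)^4

xI - A = [[x + 9, 1, -5, 1], [-3, x + 4, 3, -1], [3, 1, x + 2, 1], [-2, 0, 4, x + 5]].

Expanding det(xI - A) along the first row:
det(xI - A) = + (x + 9)·det([[x + 4, 3, -1], [1, x + 2, 1], [0, 4, x + 5]]) - (1)·det([[-3, 3, -1], [3, x + 2, 1], [-2, 4, x + 5]]) + (-5)·det([[-3, x + 4, -1], [3, 1, 1], [-2, 0, x + 5]]) - (1)·det([[-3, x + 4, 3], [3, 1, x + 2], [-2, 0, 4]]).

Evaluating gives χ_A(x) = x^4 + 20x^3 + 150x^2 + 500x + 625 = (x + 5)^4.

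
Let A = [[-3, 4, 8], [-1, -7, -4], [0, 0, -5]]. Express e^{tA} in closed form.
e^{tA} = [[(2*t + 1)*e^{-5*t}, 4*t*e^{-5*t}, 8*t*e^{-5*t}], [-t*e^{-5*t}, (1 - 2*t)*e^{-5*t}, -4*t*e^{-5*t}], [0, 0, e^{-5*t}]]

A has Jordan form J = [[-5, 1, 0], [0, -5, 0], [0, 0, -5]] with A = PJP^{-1}, so e^{tA} = P e^{tJ} P^{-1}.

For a Jordan block J_k(λ), e^{tJ_k(λ)} = e^{λt} · (I + tN + t^2 N^2/2! + ... + t^{k-1} N^{k-1}/(k-1)!) where N is the nilpotent superdiagonal part.

Assembling the blocks and conjugating back gives the entries of e^{tA} as shown above.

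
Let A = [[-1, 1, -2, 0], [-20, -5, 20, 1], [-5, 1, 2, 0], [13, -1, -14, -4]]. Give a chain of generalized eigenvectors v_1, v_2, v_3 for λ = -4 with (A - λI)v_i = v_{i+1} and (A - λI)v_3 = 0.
We seek v_1 ∈ ker((A + 4I)^3) \ ker((A + 4I)^2), then set v_{i+1} = (A + 4I) v_i.

One such chain is v_1 = [[0, 0, 0, 1]]^T, v_2 = [[0, 1, 0, 0]]^T, v_3 = [[1, -1, 1, -1]]^T. Check: (A + 4I) v_3 = [[0, 0, 0, 0]]^T = 0.

v_1 = [[0, 0, 0, 1]]^T, v_2 = [[0, 1, 0, 0]]^T, v_3 = [[1, -1, 1, -1]]^T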